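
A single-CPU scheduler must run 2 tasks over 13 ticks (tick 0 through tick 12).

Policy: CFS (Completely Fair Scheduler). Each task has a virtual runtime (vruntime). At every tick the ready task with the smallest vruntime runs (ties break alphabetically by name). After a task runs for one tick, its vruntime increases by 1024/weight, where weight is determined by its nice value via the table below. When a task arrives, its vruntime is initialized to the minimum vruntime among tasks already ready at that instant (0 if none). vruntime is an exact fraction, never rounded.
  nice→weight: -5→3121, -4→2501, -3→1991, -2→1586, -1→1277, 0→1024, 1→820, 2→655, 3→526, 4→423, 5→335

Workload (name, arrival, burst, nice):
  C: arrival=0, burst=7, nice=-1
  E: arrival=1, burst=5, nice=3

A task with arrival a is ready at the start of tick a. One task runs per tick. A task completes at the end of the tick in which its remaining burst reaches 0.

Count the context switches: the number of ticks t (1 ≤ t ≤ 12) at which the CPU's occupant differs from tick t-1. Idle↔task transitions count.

context switches = 8

t=0: vr[C=0] → run C
t=1: vr[C=1024/1277 E=1024/1277] → run C
t=2: vr[C=2048/1277 E=1024/1277] → run E
t=3: vr[C=2048/1277 E=923136/335851] → run C
t=4: vr[C=3072/1277 E=923136/335851] → run C
t=5: vr[C=4096/1277 E=923136/335851] → run E
t=6: vr[C=4096/1277 E=1576960/335851] → run C
t=7: vr[C=5120/1277 E=1576960/335851] → run C
t=8: vr[C=6144/1277 E=1576960/335851] → run E
t=9: vr[C=6144/1277 E=2230784/335851] → run C
t=10: vr[E=2230784/335851] → run E
t=11: vr[E=2884608/335851] → run E
t=12: (idle)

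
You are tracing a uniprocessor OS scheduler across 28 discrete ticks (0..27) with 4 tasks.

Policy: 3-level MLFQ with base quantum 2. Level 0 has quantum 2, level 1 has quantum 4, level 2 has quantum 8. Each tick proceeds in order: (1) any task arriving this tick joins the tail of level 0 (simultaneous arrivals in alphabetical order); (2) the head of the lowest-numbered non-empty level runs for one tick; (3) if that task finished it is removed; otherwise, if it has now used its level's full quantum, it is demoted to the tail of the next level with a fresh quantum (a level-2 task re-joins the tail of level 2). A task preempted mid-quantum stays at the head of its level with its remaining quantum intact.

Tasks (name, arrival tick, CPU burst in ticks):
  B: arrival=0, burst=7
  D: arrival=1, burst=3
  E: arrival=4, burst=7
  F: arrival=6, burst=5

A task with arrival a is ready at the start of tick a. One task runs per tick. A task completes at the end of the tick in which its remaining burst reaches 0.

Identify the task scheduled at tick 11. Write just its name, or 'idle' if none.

running at tick 11 = B

t=0: L0/L1/L2 = B/-/- → run B
t=1: L0/L1/L2 = BD/-/- → run B
t=2: L0/L1/L2 = D/B/- → run D
t=3: L0/L1/L2 = D/B/- → run D
t=4: L0/L1/L2 = E/BD/- → run E
t=5: L0/L1/L2 = E/BD/- → run E
t=6: L0/L1/L2 = F/BDE/- → run F
t=7: L0/L1/L2 = F/BDE/- → run F
t=8: L0/L1/L2 = -/BDEF/- → run B
t=9: L0/L1/L2 = -/BDEF/- → run B
t=10: L0/L1/L2 = -/BDEF/- → run B
t=11: L0/L1/L2 = -/BDEF/- → run B
t=12: L0/L1/L2 = -/DEF/B → run D
t=13: L0/L1/L2 = -/EF/B → run E
t=14: L0/L1/L2 = -/EF/B → run E
t=15: L0/L1/L2 = -/EF/B → run E
t=16: L0/L1/L2 = -/EF/B → run E
t=17: L0/L1/L2 = -/F/BE → run F
t=18: L0/L1/L2 = -/F/BE → run F
t=19: L0/L1/L2 = -/F/BE → run F
t=20: L0/L1/L2 = -/-/BE → run B
t=21: L0/L1/L2 = -/-/E → run E
t=22: (idle)
t=23: (idle)
t=24: (idle)
t=25: (idle)
t=26: (idle)
t=27: (idle)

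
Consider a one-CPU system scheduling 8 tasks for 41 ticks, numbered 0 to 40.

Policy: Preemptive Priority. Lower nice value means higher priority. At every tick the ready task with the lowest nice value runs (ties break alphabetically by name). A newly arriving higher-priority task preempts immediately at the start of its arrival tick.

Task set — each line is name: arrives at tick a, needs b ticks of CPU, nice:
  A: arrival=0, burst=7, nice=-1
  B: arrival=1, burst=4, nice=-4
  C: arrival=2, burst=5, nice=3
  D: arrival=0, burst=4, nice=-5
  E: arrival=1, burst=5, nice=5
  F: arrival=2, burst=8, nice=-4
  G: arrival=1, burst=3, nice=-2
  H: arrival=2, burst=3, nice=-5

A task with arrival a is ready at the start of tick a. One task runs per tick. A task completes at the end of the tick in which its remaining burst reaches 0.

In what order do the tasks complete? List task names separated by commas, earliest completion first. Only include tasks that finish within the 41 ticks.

t=0: ready={A,D} → run D
t=1: ready={A,B,D,E,G} → run D
t=2: ready={A,B,C,D,E,F,G,H} → run D
t=3: ready={A,B,C,D,E,F,G,H} → run D
t=4: ready={A,B,C,E,F,G,H} → run H
t=5: ready={A,B,C,E,F,G,H} → run H
t=6: ready={A,B,C,E,F,G,H} → run H
t=7: ready={A,B,C,E,F,G} → run B
t=8: ready={A,B,C,E,F,G} → run B
t=9: ready={A,B,C,E,F,G} → run B
t=10: ready={A,B,C,E,F,G} → run B
t=11: ready={A,C,E,F,G} → run F
t=12: ready={A,C,E,F,G} → run F
t=13: ready={A,C,E,F,G} → run F
t=14: ready={A,C,E,F,G} → run F
t=15: ready={A,C,E,F,G} → run F
t=16: ready={A,C,E,F,G} → run F
t=17: ready={A,C,E,F,G} → run F
t=18: ready={A,C,E,F,G} → run F
t=19: ready={A,C,E,G} → run G
t=20: ready={A,C,E,G} → run G
t=21: ready={A,C,E,G} → run G
t=22: ready={A,C,E} → run A
t=23: ready={A,C,E} → run A
t=24: ready={A,C,E} → run A
t=25: ready={A,C,E} → run A
t=26: ready={A,C,E} → run A
t=27: ready={A,C,E} → run A
t=28: ready={A,C,E} → run A
t=29: ready={C,E} → run C
t=30: ready={C,E} → run C
t=31: ready={C,E} → run C
t=32: ready={C,E} → run C
t=33: ready={C,E} → run C
t=34: ready={E} → run E
t=35: ready={E} → run E
t=36: ready={E} → run E
t=37: ready={E} → run E
t=38: ready={E} → run E
t=39: (idle)
t=40: (idle)

completion order = D, H, B, F, G, A, C, E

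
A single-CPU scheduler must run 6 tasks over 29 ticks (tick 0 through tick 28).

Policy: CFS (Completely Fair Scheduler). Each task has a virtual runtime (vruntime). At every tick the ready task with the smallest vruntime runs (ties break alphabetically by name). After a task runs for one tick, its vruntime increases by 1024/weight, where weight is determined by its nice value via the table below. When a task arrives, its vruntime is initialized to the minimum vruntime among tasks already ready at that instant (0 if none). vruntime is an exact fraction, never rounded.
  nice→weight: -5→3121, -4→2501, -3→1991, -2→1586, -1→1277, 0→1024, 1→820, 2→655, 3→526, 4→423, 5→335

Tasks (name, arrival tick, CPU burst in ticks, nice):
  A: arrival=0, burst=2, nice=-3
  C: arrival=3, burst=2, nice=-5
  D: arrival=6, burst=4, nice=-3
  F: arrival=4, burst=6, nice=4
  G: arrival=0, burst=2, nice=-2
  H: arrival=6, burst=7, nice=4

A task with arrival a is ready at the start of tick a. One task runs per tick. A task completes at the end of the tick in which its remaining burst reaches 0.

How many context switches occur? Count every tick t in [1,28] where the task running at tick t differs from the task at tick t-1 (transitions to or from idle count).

t=0: vr[A=0 G=0] → run A
t=1: vr[A=1024/1991 G=0] → run G
t=2: vr[A=1024/1991 G=512/793] → run A
t=3: vr[C=512/793 G=512/793] → run C
t=4: vr[C=2409984/2474953 F=512/793 G=512/793] → run F
t=5: vr[C=2409984/2474953 F=1028608/335439 G=512/793] → run G
t=6: vr[C=2409984/2474953 D=2409984/2474953 F=1028608/335439 H=2409984/2474953] → run C
t=7: vr[D=2409984/2474953 F=1028608/335439 H=2409984/2474953] → run D
t=8: vr[D=7332630016/4927631423 F=1028608/335439 H=2409984/2474953] → run H
t=9: vr[D=7332630016/4927631423 F=1028608/335439 H=3553775104/1046905119] → run D
t=10: vr[D=9866981888/4927631423 F=1028608/335439 H=3553775104/1046905119] → run D
t=11: vr[D=12401333760/4927631423 F=1028608/335439 H=3553775104/1046905119] → run D
t=12: vr[F=1028608/335439 H=3553775104/1046905119] → run F
t=13: vr[F=1840640/335439 H=3553775104/1046905119] → run H
t=14: vr[F=1840640/335439 H=6088126976/1046905119] → run F
t=15: vr[F=884224/111813 H=6088126976/1046905119] → run H
t=16: vr[F=884224/111813 H=2874159616/348968373] → run F
t=17: vr[F=3464704/335439 H=2874159616/348968373] → run H
t=18: vr[F=3464704/335439 H=11156830720/1046905119] → run F
t=19: vr[F=4276736/335439 H=11156830720/1046905119] → run H
t=20: vr[F=4276736/335439 H=13691182592/1046905119] → run F
t=21: vr[H=13691182592/1046905119] → run H
t=22: vr[H=5408511488/348968373] → run H
t=23: (idle)
t=24: (idle)
t=25: (idle)
t=26: (idle)
t=27: (idle)
t=28: (idle)

context switches = 20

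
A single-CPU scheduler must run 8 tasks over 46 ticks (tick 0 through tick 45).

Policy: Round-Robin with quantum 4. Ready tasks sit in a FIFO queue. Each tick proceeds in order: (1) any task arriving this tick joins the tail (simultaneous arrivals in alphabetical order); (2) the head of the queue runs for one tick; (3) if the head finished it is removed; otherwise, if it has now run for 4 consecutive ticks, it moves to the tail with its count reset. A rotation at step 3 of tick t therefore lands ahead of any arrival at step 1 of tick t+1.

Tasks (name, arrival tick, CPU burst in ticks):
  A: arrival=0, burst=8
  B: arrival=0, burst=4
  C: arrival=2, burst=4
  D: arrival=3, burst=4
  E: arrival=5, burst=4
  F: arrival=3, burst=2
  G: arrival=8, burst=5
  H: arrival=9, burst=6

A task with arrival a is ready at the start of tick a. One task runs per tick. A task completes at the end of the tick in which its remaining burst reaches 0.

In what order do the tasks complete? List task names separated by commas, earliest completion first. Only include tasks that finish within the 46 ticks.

t=0: queue=[A,B] q_used=0 → run A
t=1: queue=[A,B] q_used=1 → run A
t=2: queue=[A,B,C] q_used=2 → run A
t=3: queue=[A,B,C,D,F] q_used=3 → run A
t=4: queue=[B,C,D,F,A] q_used=0 → run B
t=5: queue=[B,C,D,F,A,E] q_used=1 → run B
t=6: queue=[B,C,D,F,A,E] q_used=2 → run B
t=7: queue=[B,C,D,F,A,E] q_used=3 → run B
t=8: queue=[C,D,F,A,E,G] q_used=0 → run C
t=9: queue=[C,D,F,A,E,G,H] q_used=1 → run C
t=10: queue=[C,D,F,A,E,G,H] q_used=2 → run C
t=11: queue=[C,D,F,A,E,G,H] q_used=3 → run C
t=12: queue=[D,F,A,E,G,H] q_used=0 → run D
t=13: queue=[D,F,A,E,G,H] q_used=1 → run D
t=14: queue=[D,F,A,E,G,H] q_used=2 → run D
t=15: queue=[D,F,A,E,G,H] q_used=3 → run D
t=16: queue=[F,A,E,G,H] q_used=0 → run F
t=17: queue=[F,A,E,G,H] q_used=1 → run F
t=18: queue=[A,E,G,H] q_used=0 → run A
t=19: queue=[A,E,G,H] q_used=1 → run A
t=20: queue=[A,E,G,H] q_used=2 → run A
t=21: queue=[A,E,G,H] q_used=3 → run A
t=22: queue=[E,G,H] q_used=0 → run E
t=23: queue=[E,G,H] q_used=1 → run E
t=24: queue=[E,G,H] q_used=2 → run E
t=25: queue=[E,G,H] q_used=3 → run E
t=26: queue=[G,H] q_used=0 → run G
t=27: queue=[G,H] q_used=1 → run G
t=28: queue=[G,H] q_used=2 → run G
t=29: queue=[G,H] q_used=3 → run G
t=30: queue=[H,G] q_used=0 → run H
t=31: queue=[H,G] q_used=1 → run H
t=32: queue=[H,G] q_used=2 → run H
t=33: queue=[H,G] q_used=3 → run H
t=34: queue=[G,H] q_used=0 → run G
t=35: queue=[H] q_used=0 → run H
t=36: queue=[H] q_used=1 → run H
t=37: (idle)
t=38: (idle)
t=39: (idle)
t=40: (idle)
t=41: (idle)
t=42: (idle)
t=43: (idle)
t=44: (idle)
t=45: (idle)

completion order = B, C, D, F, A, E, G, H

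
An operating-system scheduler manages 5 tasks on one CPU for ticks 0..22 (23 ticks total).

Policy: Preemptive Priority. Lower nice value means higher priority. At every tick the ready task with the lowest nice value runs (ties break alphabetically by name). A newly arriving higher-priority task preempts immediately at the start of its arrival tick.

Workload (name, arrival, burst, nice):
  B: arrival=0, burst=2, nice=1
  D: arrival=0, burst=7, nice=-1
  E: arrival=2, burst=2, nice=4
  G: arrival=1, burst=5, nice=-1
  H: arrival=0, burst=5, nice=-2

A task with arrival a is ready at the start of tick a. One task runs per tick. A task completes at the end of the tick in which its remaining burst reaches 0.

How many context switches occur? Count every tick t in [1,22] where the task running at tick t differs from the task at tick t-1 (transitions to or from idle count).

context switches = 5

t=0: ready={B,D,H} → run H
t=1: ready={B,D,G,H} → run H
t=2: ready={B,D,E,G,H} → run H
t=3: ready={B,D,E,G,H} → run H
t=4: ready={B,D,E,G,H} → run H
t=5: ready={B,D,E,G} → run D
t=6: ready={B,D,E,G} → run D
t=7: ready={B,D,E,G} → run D
t=8: ready={B,D,E,G} → run D
t=9: ready={B,D,E,G} → run D
t=10: ready={B,D,E,G} → run D
t=11: ready={B,D,E,G} → run D
t=12: ready={B,E,G} → run G
t=13: ready={B,E,G} → run G
t=14: ready={B,E,G} → run G
t=15: ready={B,E,G} → run G
t=16: ready={B,E,G} → run G
t=17: ready={B,E} → run B
t=18: ready={B,E} → run B
t=19: ready={E} → run E
t=20: ready={E} → run E
t=21: (idle)
t=22: (idle)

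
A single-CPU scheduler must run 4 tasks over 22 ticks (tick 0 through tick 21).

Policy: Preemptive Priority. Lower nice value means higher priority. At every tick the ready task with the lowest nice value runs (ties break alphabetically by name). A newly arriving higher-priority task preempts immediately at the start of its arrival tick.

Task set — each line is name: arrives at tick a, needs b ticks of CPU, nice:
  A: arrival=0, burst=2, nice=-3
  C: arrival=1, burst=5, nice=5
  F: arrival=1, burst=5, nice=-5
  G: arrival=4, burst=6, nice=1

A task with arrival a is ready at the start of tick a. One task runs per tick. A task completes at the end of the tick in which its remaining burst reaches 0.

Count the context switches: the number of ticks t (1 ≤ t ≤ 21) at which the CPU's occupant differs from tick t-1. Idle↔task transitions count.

t=0: ready={A} → run A
t=1: ready={A,C,F} → run F
t=2: ready={A,C,F} → run F
t=3: ready={A,C,F} → run F
t=4: ready={A,C,F,G} → run F
t=5: ready={A,C,F,G} → run F
t=6: ready={A,C,G} → run A
t=7: ready={C,G} → run G
t=8: ready={C,G} → run G
t=9: ready={C,G} → run G
t=10: ready={C,G} → run G
t=11: ready={C,G} → run G
t=12: ready={C,G} → run G
t=13: ready={C} → run C
t=14: ready={C} → run C
t=15: ready={C} → run C
t=16: ready={C} → run C
t=17: ready={C} → run C
t=18: (idle)
t=19: (idle)
t=20: (idle)
t=21: (idle)

context switches = 5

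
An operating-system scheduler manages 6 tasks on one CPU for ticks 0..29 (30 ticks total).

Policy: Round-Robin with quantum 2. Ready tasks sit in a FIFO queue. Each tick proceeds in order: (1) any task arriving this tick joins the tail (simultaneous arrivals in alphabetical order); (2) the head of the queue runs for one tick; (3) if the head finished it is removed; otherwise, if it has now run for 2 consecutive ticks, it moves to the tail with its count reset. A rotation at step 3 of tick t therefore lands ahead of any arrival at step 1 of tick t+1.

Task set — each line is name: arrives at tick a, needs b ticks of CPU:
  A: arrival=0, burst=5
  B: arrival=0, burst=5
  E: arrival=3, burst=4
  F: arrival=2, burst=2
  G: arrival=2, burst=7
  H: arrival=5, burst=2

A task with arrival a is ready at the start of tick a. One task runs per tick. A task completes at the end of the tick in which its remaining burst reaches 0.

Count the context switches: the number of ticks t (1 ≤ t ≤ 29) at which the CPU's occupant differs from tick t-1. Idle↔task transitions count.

t=0: queue=[A,B] q_used=0 → run A
t=1: queue=[A,B] q_used=1 → run A
t=2: queue=[B,A,F,G] q_used=0 → run B
t=3: queue=[B,A,F,G,E] q_used=1 → run B
t=4: queue=[A,F,G,E,B] q_used=0 → run A
t=5: queue=[A,F,G,E,B,H] q_used=1 → run A
t=6: queue=[F,G,E,B,H,A] q_used=0 → run F
t=7: queue=[F,G,E,B,H,A] q_used=1 → run F
t=8: queue=[G,E,B,H,A] q_used=0 → run G
t=9: queue=[G,E,B,H,A] q_used=1 → run G
t=10: queue=[E,B,H,A,G] q_used=0 → run E
t=11: queue=[E,B,H,A,G] q_used=1 → run E
t=12: queue=[B,H,A,G,E] q_used=0 → run B
t=13: queue=[B,H,A,G,E] q_used=1 → run B
t=14: queue=[H,A,G,E,B] q_used=0 → run H
t=15: queue=[H,A,G,E,B] q_used=1 → run H
t=16: queue=[A,G,E,B] q_used=0 → run A
t=17: queue=[G,E,B] q_used=0 → run G
t=18: queue=[G,E,B] q_used=1 → run G
t=19: queue=[E,B,G] q_used=0 → run E
t=20: queue=[E,B,G] q_used=1 → run E
t=21: queue=[B,G] q_used=0 → run B
t=22: queue=[G] q_used=0 → run G
t=23: queue=[G] q_used=1 → run G
t=24: queue=[G] q_used=0 → run G
t=25: (idle)
t=26: (idle)
t=27: (idle)
t=28: (idle)
t=29: (idle)

context switches = 13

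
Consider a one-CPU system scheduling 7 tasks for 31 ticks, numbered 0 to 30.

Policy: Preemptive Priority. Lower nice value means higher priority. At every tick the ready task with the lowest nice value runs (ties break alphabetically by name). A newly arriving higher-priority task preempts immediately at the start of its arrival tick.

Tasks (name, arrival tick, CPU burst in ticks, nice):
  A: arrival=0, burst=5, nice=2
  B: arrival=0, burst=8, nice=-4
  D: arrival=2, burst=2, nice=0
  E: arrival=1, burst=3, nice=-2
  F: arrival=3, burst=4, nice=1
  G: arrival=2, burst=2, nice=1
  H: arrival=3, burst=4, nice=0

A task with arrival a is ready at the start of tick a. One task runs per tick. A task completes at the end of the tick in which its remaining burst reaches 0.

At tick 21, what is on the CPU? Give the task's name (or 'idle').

t=0: ready={A,B} → run B
t=1: ready={A,B,E} → run B
t=2: ready={A,B,D,E,G} → run B
t=3: ready={A,B,D,E,F,G,H} → run B
t=4: ready={A,B,D,E,F,G,H} → run B
t=5: ready={A,B,D,E,F,G,H} → run B
t=6: ready={A,B,D,E,F,G,H} → run B
t=7: ready={A,B,D,E,F,G,H} → run B
t=8: ready={A,D,E,F,G,H} → run E
t=9: ready={A,D,E,F,G,H} → run E
t=10: ready={A,D,E,F,G,H} → run E
t=11: ready={A,D,F,G,H} → run D
t=12: ready={A,D,F,G,H} → run D
t=13: ready={A,F,G,H} → run H
t=14: ready={A,F,G,H} → run H
t=15: ready={A,F,G,H} → run H
t=16: ready={A,F,G,H} → run H
t=17: ready={A,F,G} → run F
t=18: ready={A,F,G} → run F
t=19: ready={A,F,G} → run F
t=20: ready={A,F,G} → run F
t=21: ready={A,G} → run G
t=22: ready={A,G} → run G
t=23: ready={A} → run A
t=24: ready={A} → run A
t=25: ready={A} → run A
t=26: ready={A} → run A
t=27: ready={A} → run A
t=28: (idle)
t=29: (idle)
t=30: (idle)

running at tick 21 = G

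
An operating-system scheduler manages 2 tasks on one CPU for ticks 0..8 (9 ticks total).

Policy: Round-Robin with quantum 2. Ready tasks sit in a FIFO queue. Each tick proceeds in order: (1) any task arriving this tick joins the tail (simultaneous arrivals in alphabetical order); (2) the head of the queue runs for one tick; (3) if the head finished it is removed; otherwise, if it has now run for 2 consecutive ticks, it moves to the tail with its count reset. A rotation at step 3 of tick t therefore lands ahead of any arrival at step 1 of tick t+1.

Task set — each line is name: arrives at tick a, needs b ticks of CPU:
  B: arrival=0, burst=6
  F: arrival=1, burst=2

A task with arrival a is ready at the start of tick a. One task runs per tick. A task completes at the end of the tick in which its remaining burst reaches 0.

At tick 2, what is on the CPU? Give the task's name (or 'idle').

t=0: queue=[B] q_used=0 → run B
t=1: queue=[B,F] q_used=1 → run B
t=2: queue=[F,B] q_used=0 → run F
t=3: queue=[F,B] q_used=1 → run F
t=4: queue=[B] q_used=0 → run B
t=5: queue=[B] q_used=1 → run B
t=6: queue=[B] q_used=0 → run B
t=7: queue=[B] q_used=1 → run B
t=8: (idle)

running at tick 2 = F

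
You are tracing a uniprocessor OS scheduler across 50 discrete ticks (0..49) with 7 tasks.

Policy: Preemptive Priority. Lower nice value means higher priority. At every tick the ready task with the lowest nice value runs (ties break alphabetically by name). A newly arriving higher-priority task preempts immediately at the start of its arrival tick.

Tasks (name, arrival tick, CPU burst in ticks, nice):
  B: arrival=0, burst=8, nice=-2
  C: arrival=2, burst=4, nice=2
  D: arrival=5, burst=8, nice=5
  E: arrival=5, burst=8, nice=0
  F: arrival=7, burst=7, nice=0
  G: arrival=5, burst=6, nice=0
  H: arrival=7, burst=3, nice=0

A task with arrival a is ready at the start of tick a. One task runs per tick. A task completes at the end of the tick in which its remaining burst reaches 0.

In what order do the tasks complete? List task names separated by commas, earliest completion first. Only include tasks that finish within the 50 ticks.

t=0: ready={B} → run B
t=1: ready={B} → run B
t=2: ready={B,C} → run B
t=3: ready={B,C} → run B
t=4: ready={B,C} → run B
t=5: ready={B,C,D,E,G} → run B
t=6: ready={B,C,D,E,G} → run B
t=7: ready={B,C,D,E,F,G,H} → run B
t=8: ready={C,D,E,F,G,H} → run E
t=9: ready={C,D,E,F,G,H} → run E
t=10: ready={C,D,E,F,G,H} → run E
t=11: ready={C,D,E,F,G,H} → run E
t=12: ready={C,D,E,F,G,H} → run E
t=13: ready={C,D,E,F,G,H} → run E
t=14: ready={C,D,E,F,G,H} → run E
t=15: ready={C,D,E,F,G,H} → run E
t=16: ready={C,D,F,G,H} → run F
t=17: ready={C,D,F,G,H} → run F
t=18: ready={C,D,F,G,H} → run F
t=19: ready={C,D,F,G,H} → run F
t=20: ready={C,D,F,G,H} → run F
t=21: ready={C,D,F,G,H} → run F
t=22: ready={C,D,F,G,H} → run F
t=23: ready={C,D,G,H} → run G
t=24: ready={C,D,G,H} → run G
t=25: ready={C,D,G,H} → run G
t=26: ready={C,D,G,H} → run G
t=27: ready={C,D,G,H} → run G
t=28: ready={C,D,G,H} → run G
t=29: ready={C,D,H} → run H
t=30: ready={C,D,H} → run H
t=31: ready={C,D,H} → run H
t=32: ready={C,D} → run C
t=33: ready={C,D} → run C
t=34: ready={C,D} → run C
t=35: ready={C,D} → run C
t=36: ready={D} → run D
t=37: ready={D} → run D
t=38: ready={D} → run D
t=39: ready={D} → run D
t=40: ready={D} → run D
t=41: ready={D} → run D
t=42: ready={D} → run D
t=43: ready={D} → run D
t=44: (idle)
t=45: (idle)
t=46: (idle)
t=47: (idle)
t=48: (idle)
t=49: (idle)

completion order = B, E, F, G, H, C, D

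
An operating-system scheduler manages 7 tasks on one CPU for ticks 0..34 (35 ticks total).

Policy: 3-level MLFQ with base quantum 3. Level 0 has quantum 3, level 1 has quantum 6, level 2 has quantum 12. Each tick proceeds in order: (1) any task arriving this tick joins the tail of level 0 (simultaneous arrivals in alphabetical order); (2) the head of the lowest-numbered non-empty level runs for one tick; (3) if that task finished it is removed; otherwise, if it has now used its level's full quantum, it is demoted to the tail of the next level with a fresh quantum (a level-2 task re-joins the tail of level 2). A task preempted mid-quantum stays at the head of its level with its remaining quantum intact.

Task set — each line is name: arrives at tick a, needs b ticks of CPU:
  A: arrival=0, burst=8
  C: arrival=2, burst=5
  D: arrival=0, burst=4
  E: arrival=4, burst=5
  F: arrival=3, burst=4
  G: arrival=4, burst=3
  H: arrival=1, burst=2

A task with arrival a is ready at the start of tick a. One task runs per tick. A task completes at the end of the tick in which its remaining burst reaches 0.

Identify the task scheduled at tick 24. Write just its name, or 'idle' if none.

t=0: L0/L1/L2 = AD/-/- → run A
t=1: L0/L1/L2 = ADH/-/- → run A
t=2: L0/L1/L2 = ADHC/-/- → run A
t=3: L0/L1/L2 = DHCF/A/- → run D
t=4: L0/L1/L2 = DHCFEG/A/- → run D
t=5: L0/L1/L2 = DHCFEG/A/- → run D
t=6: L0/L1/L2 = HCFEG/AD/- → run H
t=7: L0/L1/L2 = HCFEG/AD/- → run H
t=8: L0/L1/L2 = CFEG/AD/- → run C
t=9: L0/L1/L2 = CFEG/AD/- → run C
t=10: L0/L1/L2 = CFEG/AD/- → run C
t=11: L0/L1/L2 = FEG/ADC/- → run F
t=12: L0/L1/L2 = FEG/ADC/- → run F
t=13: L0/L1/L2 = FEG/ADC/- → run F
t=14: L0/L1/L2 = EG/ADCF/- → run E
t=15: L0/L1/L2 = EG/ADCF/- → run E
t=16: L0/L1/L2 = EG/ADCF/- → run E
t=17: L0/L1/L2 = G/ADCFE/- → run G
t=18: L0/L1/L2 = G/ADCFE/- → run G
t=19: L0/L1/L2 = G/ADCFE/- → run G
t=20: L0/L1/L2 = -/ADCFE/- → run A
t=21: L0/L1/L2 = -/ADCFE/- → run A
t=22: L0/L1/L2 = -/ADCFE/- → run A
t=23: L0/L1/L2 = -/ADCFE/- → run A
t=24: L0/L1/L2 = -/ADCFE/- → run A
t=25: L0/L1/L2 = -/DCFE/- → run D
t=26: L0/L1/L2 = -/CFE/- → run C
t=27: L0/L1/L2 = -/CFE/- → run C
t=28: L0/L1/L2 = -/FE/- → run F
t=29: L0/L1/L2 = -/E/- → run E
t=30: L0/L1/L2 = -/E/- → run E
t=31: (idle)
t=32: (idle)
t=33: (idle)
t=34: (idle)

running at tick 24 = A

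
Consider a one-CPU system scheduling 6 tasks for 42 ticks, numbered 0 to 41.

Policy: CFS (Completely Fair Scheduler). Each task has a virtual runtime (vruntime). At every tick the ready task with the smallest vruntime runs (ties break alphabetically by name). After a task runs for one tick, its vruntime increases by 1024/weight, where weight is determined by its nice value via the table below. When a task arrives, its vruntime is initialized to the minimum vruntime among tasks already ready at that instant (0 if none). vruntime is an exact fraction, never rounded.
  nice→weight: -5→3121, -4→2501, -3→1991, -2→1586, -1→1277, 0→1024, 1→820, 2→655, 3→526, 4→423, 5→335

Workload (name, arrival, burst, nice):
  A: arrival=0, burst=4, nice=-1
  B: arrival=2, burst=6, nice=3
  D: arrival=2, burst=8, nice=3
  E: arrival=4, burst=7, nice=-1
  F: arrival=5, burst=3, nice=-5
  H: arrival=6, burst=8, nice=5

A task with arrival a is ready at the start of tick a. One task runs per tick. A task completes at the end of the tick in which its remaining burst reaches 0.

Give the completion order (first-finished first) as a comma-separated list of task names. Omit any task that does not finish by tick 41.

t=0: vr[A=0] → run A
t=1: vr[A=1024/1277] → run A
t=2: vr[A=2048/1277 B=2048/1277 D=2048/1277] → run A
t=3: vr[A=3072/1277 B=2048/1277 D=2048/1277] → run B
t=4: vr[A=3072/1277 B=1192448/335851 D=2048/1277 E=2048/1277] → run D
t=5: vr[A=3072/1277 B=1192448/335851 D=1192448/335851 E=2048/1277 F=2048/1277] → run E
t=6: vr[A=3072/1277 B=1192448/335851 D=1192448/335851 E=3072/1277 F=2048/1277 H=2048/1277] → run F
t=7: vr[A=3072/1277 B=1192448/335851 D=1192448/335851 E=3072/1277 F=7699456/3985517 H=2048/1277] → run H
t=8: vr[A=3072/1277 B=1192448/335851 D=1192448/335851 E=3072/1277 F=7699456/3985517 H=1993728/427795] → run F
t=9: vr[A=3072/1277 B=1192448/335851 D=1192448/335851 E=3072/1277 F=9007104/3985517 H=1993728/427795] → run F
t=10: vr[A=3072/1277 B=1192448/335851 D=1192448/335851 E=3072/1277 H=1993728/427795] → run A
t=11: vr[B=1192448/335851 D=1192448/335851 E=3072/1277 H=1993728/427795] → run E
t=12: vr[B=1192448/335851 D=1192448/335851 E=4096/1277 H=1993728/427795] → run E
t=13: vr[B=1192448/335851 D=1192448/335851 E=5120/1277 H=1993728/427795] → run B
t=14: vr[B=1846272/335851 D=1192448/335851 E=5120/1277 H=1993728/427795] → run D
t=15: vr[B=1846272/335851 D=1846272/335851 E=5120/1277 H=1993728/427795] → run E
t=16: vr[B=1846272/335851 D=1846272/335851 E=6144/1277 H=1993728/427795] → run H
t=17: vr[B=1846272/335851 D=1846272/335851 E=6144/1277 H=3301376/427795] → run E
t=18: vr[B=1846272/335851 D=1846272/335851 E=7168/1277 H=3301376/427795] → run B
t=19: vr[B=2500096/335851 D=1846272/335851 E=7168/1277 H=3301376/427795] → run D
t=20: vr[B=2500096/335851 D=2500096/335851 E=7168/1277 H=3301376/427795] → run E
t=21: vr[B=2500096/335851 D=2500096/335851 E=8192/1277 H=3301376/427795] → run E
t=22: vr[B=2500096/335851 D=2500096/335851 H=3301376/427795] → run B
t=23: vr[B=3153920/335851 D=2500096/335851 H=3301376/427795] → run D
t=24: vr[B=3153920/335851 D=3153920/335851 H=3301376/427795] → run H
t=25: vr[B=3153920/335851 D=3153920/335851 H=4609024/427795] → run B
t=26: vr[B=3807744/335851 D=3153920/335851 H=4609024/427795] → run D
t=27: vr[B=3807744/335851 D=3807744/335851 H=4609024/427795] → run H
t=28: vr[B=3807744/335851 D=3807744/335851 H=5916672/427795] → run B
t=29: vr[D=3807744/335851 H=5916672/427795] → run D
t=30: vr[D=4461568/335851 H=5916672/427795] → run D
t=31: vr[D=5115392/335851 H=5916672/427795] → run H
t=32: vr[D=5115392/335851 H=1444864/85559] → run D
t=33: vr[H=1444864/85559] → run H
t=34: vr[H=8531968/427795] → run H
t=35: vr[H=9839616/427795] → run H
t=36: (idle)
t=37: (idle)
t=38: (idle)
t=39: (idle)
t=40: (idle)
t=41: (idle)

completion order = F, A, E, B, D, H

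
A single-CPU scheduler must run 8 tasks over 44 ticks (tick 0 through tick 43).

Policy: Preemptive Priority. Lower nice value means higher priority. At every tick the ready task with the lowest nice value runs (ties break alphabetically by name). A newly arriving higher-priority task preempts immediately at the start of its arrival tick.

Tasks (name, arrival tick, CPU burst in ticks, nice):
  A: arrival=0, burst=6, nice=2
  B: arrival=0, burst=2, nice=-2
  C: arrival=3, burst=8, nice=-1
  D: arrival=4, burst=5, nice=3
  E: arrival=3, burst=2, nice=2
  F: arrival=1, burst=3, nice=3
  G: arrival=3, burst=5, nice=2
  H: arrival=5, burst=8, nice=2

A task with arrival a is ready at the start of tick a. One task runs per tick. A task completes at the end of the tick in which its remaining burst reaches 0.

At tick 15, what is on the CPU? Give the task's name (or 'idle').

t=0: ready={A,B} → run B
t=1: ready={A,B,F} → run B
t=2: ready={A,F} → run A
t=3: ready={A,C,E,F,G} → run C
t=4: ready={A,C,D,E,F,G} → run C
t=5: ready={A,C,D,E,F,G,H} → run C
t=6: ready={A,C,D,E,F,G,H} → run C
t=7: ready={A,C,D,E,F,G,H} → run C
t=8: ready={A,C,D,E,F,G,H} → run C
t=9: ready={A,C,D,E,F,G,H} → run C
t=10: ready={A,C,D,E,F,G,H} → run C
t=11: ready={A,D,E,F,G,H} → run A
t=12: ready={A,D,E,F,G,H} → run A
t=13: ready={A,D,E,F,G,H} → run A
t=14: ready={A,D,E,F,G,H} → run A
t=15: ready={A,D,E,F,G,H} → run A
t=16: ready={D,E,F,G,H} → run E
t=17: ready={D,E,F,G,H} → run E
t=18: ready={D,F,G,H} → run G
t=19: ready={D,F,G,H} → run G
t=20: ready={D,F,G,H} → run G
t=21: ready={D,F,G,H} → run G
t=22: ready={D,F,G,H} → run G
t=23: ready={D,F,H} → run H
t=24: ready={D,F,H} → run H
t=25: ready={D,F,H} → run H
t=26: ready={D,F,H} → run H
t=27: ready={D,F,H} → run H
t=28: ready={D,F,H} → run H
t=29: ready={D,F,H} → run H
t=30: ready={D,F,H} → run H
t=31: ready={D,F} → run D
t=32: ready={D,F} → run D
t=33: ready={D,F} → run D
t=34: ready={D,F} → run D
t=35: ready={D,F} → run D
t=36: ready={F} → run F
t=37: ready={F} → run F
t=38: ready={F} → run F
t=39: (idle)
t=40: (idle)
t=41: (idle)
t=42: (idle)
t=43: (idle)

running at tick 15 = A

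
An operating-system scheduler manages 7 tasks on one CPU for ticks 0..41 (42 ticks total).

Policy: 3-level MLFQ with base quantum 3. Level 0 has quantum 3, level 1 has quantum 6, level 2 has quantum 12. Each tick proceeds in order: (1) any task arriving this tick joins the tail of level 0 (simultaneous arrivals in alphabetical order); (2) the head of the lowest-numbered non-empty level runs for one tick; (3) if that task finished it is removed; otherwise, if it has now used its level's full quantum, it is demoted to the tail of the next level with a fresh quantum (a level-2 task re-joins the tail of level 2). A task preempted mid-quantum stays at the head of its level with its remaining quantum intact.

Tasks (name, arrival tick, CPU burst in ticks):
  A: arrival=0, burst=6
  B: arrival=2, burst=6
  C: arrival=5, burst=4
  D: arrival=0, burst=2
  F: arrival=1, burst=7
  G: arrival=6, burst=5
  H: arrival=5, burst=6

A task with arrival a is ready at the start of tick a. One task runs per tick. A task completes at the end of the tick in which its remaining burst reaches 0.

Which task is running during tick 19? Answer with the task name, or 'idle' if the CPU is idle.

t=0: L0/L1/L2 = AD/-/- → run A
t=1: L0/L1/L2 = ADF/-/- → run A
t=2: L0/L1/L2 = ADFB/-/- → run A
t=3: L0/L1/L2 = DFB/A/- → run D
t=4: L0/L1/L2 = DFB/A/- → run D
t=5: L0/L1/L2 = FBCH/A/- → run F
t=6: L0/L1/L2 = FBCHG/A/- → run F
t=7: L0/L1/L2 = FBCHG/A/- → run F
t=8: L0/L1/L2 = BCHG/AF/- → run B
t=9: L0/L1/L2 = BCHG/AF/- → run B
t=10: L0/L1/L2 = BCHG/AF/- → run B
t=11: L0/L1/L2 = CHG/AFB/- → run C
t=12: L0/L1/L2 = CHG/AFB/- → run C
t=13: L0/L1/L2 = CHG/AFB/- → run C
t=14: L0/L1/L2 = HG/AFBC/- → run H
t=15: L0/L1/L2 = HG/AFBC/- → run H
t=16: L0/L1/L2 = HG/AFBC/- → run H
t=17: L0/L1/L2 = G/AFBCH/- → run G
t=18: L0/L1/L2 = G/AFBCH/- → run G
t=19: L0/L1/L2 = G/AFBCH/- → run G
t=20: L0/L1/L2 = -/AFBCHG/- → run A
t=21: L0/L1/L2 = -/AFBCHG/- → run A
t=22: L0/L1/L2 = -/AFBCHG/- → run A
t=23: L0/L1/L2 = -/FBCHG/- → run F
t=24: L0/L1/L2 = -/FBCHG/- → run F
t=25: L0/L1/L2 = -/FBCHG/- → run F
t=26: L0/L1/L2 = -/FBCHG/- → run F
t=27: L0/L1/L2 = -/BCHG/- → run B
t=28: L0/L1/L2 = -/BCHG/- → run B
t=29: L0/L1/L2 = -/BCHG/- → run B
t=30: L0/L1/L2 = -/CHG/- → run C
t=31: L0/L1/L2 = -/HG/- → run H
t=32: L0/L1/L2 = -/HG/- → run H
t=33: L0/L1/L2 = -/HG/- → run H
t=34: L0/L1/L2 = -/G/- → run G
t=35: L0/L1/L2 = -/G/- → run G
t=36: (idle)
t=37: (idle)
t=38: (idle)
t=39: (idle)
t=40: (idle)
t=41: (idle)

running at tick 19 = G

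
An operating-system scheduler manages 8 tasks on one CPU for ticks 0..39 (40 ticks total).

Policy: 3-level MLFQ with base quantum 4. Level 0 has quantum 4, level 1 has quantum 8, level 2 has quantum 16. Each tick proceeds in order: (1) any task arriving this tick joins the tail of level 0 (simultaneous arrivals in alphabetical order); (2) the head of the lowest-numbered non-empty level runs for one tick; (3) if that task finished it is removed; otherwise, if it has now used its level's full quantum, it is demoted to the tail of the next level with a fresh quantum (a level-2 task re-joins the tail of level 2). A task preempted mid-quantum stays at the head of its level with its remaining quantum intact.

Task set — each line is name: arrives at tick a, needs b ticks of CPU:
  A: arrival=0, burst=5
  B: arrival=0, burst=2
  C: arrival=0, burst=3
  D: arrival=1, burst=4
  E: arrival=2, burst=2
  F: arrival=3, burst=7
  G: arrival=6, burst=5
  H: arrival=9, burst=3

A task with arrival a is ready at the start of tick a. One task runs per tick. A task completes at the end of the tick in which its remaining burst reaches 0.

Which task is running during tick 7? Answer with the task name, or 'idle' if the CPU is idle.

t=0: L0/L1/L2 = ABC/-/- → run A
t=1: L0/L1/L2 = ABCD/-/- → run A
t=2: L0/L1/L2 = ABCDE/-/- → run A
t=3: L0/L1/L2 = ABCDEF/-/- → run A
t=4: L0/L1/L2 = BCDEF/A/- → run B
t=5: L0/L1/L2 = BCDEF/A/- → run B
t=6: L0/L1/L2 = CDEFG/A/- → run C
t=7: L0/L1/L2 = CDEFG/A/- → run C
t=8: L0/L1/L2 = CDEFG/A/- → run C
t=9: L0/L1/L2 = DEFGH/A/- → run D
t=10: L0/L1/L2 = DEFGH/A/- → run D
t=11: L0/L1/L2 = DEFGH/A/- → run D
t=12: L0/L1/L2 = DEFGH/A/- → run D
t=13: L0/L1/L2 = EFGH/A/- → run E
t=14: L0/L1/L2 = EFGH/A/- → run E
t=15: L0/L1/L2 = FGH/A/- → run F
t=16: L0/L1/L2 = FGH/A/- → run F
t=17: L0/L1/L2 = FGH/A/- → run F
t=18: L0/L1/L2 = FGH/A/- → run F
t=19: L0/L1/L2 = GH/AF/- → run G
t=20: L0/L1/L2 = GH/AF/- → run G
t=21: L0/L1/L2 = GH/AF/- → run G
t=22: L0/L1/L2 = GH/AF/- → run G
t=23: L0/L1/L2 = H/AFG/- → run H
t=24: L0/L1/L2 = H/AFG/- → run H
t=25: L0/L1/L2 = H/AFG/- → run H
t=26: L0/L1/L2 = -/AFG/- → run A
t=27: L0/L1/L2 = -/FG/- → run F
t=28: L0/L1/L2 = -/FG/- → run F
t=29: L0/L1/L2 = -/FG/- → run F
t=30: L0/L1/L2 = -/G/- → run G
t=31: (idle)
t=32: (idle)
t=33: (idle)
t=34: (idle)
t=35: (idle)
t=36: (idle)
t=37: (idle)
t=38: (idle)
t=39: (idle)

running at tick 7 = C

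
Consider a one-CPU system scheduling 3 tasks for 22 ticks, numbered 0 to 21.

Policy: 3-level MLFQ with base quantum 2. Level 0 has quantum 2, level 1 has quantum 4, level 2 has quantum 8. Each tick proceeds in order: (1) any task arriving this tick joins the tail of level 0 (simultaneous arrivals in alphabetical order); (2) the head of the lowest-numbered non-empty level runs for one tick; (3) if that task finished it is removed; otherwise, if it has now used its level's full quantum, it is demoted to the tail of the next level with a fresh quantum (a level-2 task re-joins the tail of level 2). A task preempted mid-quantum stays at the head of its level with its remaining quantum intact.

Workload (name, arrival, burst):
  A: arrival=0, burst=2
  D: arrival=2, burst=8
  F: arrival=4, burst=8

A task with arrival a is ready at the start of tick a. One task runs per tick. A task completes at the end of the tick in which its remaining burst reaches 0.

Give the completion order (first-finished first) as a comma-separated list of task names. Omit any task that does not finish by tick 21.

t=0: L0/L1/L2 = A/-/- → run A
t=1: L0/L1/L2 = A/-/- → run A
t=2: L0/L1/L2 = D/-/- → run D
t=3: L0/L1/L2 = D/-/- → run D
t=4: L0/L1/L2 = F/D/- → run F
t=5: L0/L1/L2 = F/D/- → run F
t=6: L0/L1/L2 = -/DF/- → run D
t=7: L0/L1/L2 = -/DF/- → run D
t=8: L0/L1/L2 = -/DF/- → run D
t=9: L0/L1/L2 = -/DF/- → run D
t=10: L0/L1/L2 = -/F/D → run F
t=11: L0/L1/L2 = -/F/D → run F
t=12: L0/L1/L2 = -/F/D → run F
t=13: L0/L1/L2 = -/F/D → run F
t=14: L0/L1/L2 = -/-/DF → run D
t=15: L0/L1/L2 = -/-/DF → run D
t=16: L0/L1/L2 = -/-/F → run F
t=17: L0/L1/L2 = -/-/F → run F
t=18: (idle)
t=19: (idle)
t=20: (idle)
t=21: (idle)

completion order = A, D, F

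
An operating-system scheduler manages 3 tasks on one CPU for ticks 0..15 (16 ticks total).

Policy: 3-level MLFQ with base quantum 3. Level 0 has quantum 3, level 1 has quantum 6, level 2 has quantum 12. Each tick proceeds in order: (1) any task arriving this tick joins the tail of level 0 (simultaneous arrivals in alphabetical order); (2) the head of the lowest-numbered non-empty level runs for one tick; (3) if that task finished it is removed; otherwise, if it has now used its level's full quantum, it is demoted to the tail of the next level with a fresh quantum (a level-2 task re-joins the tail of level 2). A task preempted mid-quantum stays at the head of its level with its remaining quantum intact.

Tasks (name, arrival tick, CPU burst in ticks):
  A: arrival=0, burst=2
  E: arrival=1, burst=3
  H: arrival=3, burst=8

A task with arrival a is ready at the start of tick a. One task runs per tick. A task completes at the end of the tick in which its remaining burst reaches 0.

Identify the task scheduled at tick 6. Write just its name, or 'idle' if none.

running at tick 6 = H

t=0: L0/L1/L2 = A/-/- → run A
t=1: L0/L1/L2 = AE/-/- → run A
t=2: L0/L1/L2 = E/-/- → run E
t=3: L0/L1/L2 = EH/-/- → run E
t=4: L0/L1/L2 = EH/-/- → run E
t=5: L0/L1/L2 = H/-/- → run H
t=6: L0/L1/L2 = H/-/- → run H
t=7: L0/L1/L2 = H/-/- → run H
t=8: L0/L1/L2 = -/H/- → run H
t=9: L0/L1/L2 = -/H/- → run H
t=10: L0/L1/L2 = -/H/- → run H
t=11: L0/L1/L2 = -/H/- → run H
t=12: L0/L1/L2 = -/H/- → run H
t=13: (idle)
t=14: (idle)
t=15: (idle)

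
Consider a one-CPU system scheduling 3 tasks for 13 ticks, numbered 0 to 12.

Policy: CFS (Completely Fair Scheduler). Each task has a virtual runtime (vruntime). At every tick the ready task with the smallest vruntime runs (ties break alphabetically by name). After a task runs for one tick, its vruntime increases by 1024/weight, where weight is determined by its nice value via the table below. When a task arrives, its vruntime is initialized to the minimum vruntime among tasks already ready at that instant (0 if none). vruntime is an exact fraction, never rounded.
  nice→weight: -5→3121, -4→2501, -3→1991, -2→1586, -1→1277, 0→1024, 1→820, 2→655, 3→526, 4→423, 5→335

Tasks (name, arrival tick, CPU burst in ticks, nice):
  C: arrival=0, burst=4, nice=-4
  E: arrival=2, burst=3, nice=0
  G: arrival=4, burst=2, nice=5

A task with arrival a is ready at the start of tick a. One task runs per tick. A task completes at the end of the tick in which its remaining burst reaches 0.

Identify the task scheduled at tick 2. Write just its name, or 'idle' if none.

running at tick 2 = C

t=0: vr[C=0] → run C
t=1: vr[C=1024/2501] → run C
t=2: vr[C=2048/2501 E=2048/2501] → run C
t=3: vr[C=3072/2501 E=2048/2501] → run E
t=4: vr[C=3072/2501 E=4549/2501 G=3072/2501] → run C
t=5: vr[E=4549/2501 G=3072/2501] → run G
t=6: vr[E=4549/2501 G=3590144/837835] → run E
t=7: vr[E=7050/2501 G=3590144/837835] → run E
t=8: vr[G=3590144/837835] → run G
t=9: (idle)
t=10: (idle)
t=11: (idle)
t=12: (idle)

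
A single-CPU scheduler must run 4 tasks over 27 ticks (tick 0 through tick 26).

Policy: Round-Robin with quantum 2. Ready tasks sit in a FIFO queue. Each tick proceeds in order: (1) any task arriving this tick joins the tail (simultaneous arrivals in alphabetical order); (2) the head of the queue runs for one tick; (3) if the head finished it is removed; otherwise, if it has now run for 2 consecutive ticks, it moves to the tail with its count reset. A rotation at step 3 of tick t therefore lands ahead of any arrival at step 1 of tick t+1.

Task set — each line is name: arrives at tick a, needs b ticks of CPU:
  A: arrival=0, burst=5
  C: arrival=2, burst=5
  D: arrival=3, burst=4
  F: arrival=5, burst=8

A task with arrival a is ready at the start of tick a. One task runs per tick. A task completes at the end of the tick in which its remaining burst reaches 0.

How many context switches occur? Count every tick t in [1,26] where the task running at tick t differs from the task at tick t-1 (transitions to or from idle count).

t=0: queue=[A] q_used=0 → run A
t=1: queue=[A] q_used=1 → run A
t=2: queue=[A,C] q_used=0 → run A
t=3: queue=[A,C,D] q_used=1 → run A
t=4: queue=[C,D,A] q_used=0 → run C
t=5: queue=[C,D,A,F] q_used=1 → run C
t=6: queue=[D,A,F,C] q_used=0 → run D
t=7: queue=[D,A,F,C] q_used=1 → run D
t=8: queue=[A,F,C,D] q_used=0 → run A
t=9: queue=[F,C,D] q_used=0 → run F
t=10: queue=[F,C,D] q_used=1 → run F
t=11: queue=[C,D,F] q_used=0 → run C
t=12: queue=[C,D,F] q_used=1 → run C
t=13: queue=[D,F,C] q_used=0 → run D
t=14: queue=[D,F,C] q_used=1 → run D
t=15: queue=[F,C] q_used=0 → run F
t=16: queue=[F,C] q_used=1 → run F
t=17: queue=[C,F] q_used=0 → run C
t=18: queue=[F] q_used=0 → run F
t=19: queue=[F] q_used=1 → run F
t=20: queue=[F] q_used=0 → run F
t=21: queue=[F] q_used=1 → run F
t=22: (idle)
t=23: (idle)
t=24: (idle)
t=25: (idle)
t=26: (idle)

context switches = 10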